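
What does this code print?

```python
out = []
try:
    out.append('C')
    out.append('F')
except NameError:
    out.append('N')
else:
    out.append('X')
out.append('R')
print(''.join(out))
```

Execution trace: 'C' (try body) → 'F' (try body, no exception) → 'X' (else) → 'R' (after the try/except). Output: CFXR

Answer: CFXR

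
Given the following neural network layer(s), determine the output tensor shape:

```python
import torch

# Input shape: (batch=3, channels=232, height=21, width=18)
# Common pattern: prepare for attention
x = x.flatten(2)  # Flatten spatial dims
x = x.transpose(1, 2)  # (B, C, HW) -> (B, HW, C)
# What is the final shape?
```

Input: (3, 232, 21, 18) -> after flatten(2): (3, 232, 378) -> Output: (3, 378, 232)

Answer: (3, 378, 232)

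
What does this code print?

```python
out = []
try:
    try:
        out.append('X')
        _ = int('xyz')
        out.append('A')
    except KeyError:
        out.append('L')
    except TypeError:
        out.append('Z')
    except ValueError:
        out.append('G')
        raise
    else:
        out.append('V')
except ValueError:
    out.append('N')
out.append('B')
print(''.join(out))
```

Execution trace: 'X' (inner try body) → 'G' (inner except ValueError) → 'N' (outer except ValueError) → 'B' (after the try/except). Output: XGNB

Answer: XGNB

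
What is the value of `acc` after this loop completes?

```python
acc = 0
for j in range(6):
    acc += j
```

Sum of 0 to 5 = 15
`acc` takes the values: 0 → 1 → 3 → 6 → 10 → 15

Answer: 15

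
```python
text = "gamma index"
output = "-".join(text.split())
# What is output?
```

Trace:
`text = "gamma index"` → text = 'gamma index'
`output = "-".join(text.split())` → output = 'gamma-index'
So output = 'gamma-index'

Answer: 'gamma-index'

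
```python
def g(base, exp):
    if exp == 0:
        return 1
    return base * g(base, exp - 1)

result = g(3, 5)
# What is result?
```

g(3, 5) = 3 * 3 * 3 * 3 * 3 = 243

Answer: 243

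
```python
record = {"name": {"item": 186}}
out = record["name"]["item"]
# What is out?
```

Trace:
`record = {"name": {"item": 186}}` → record = {'name': {'item': 186}}
`out = record["name"]["item"]` → out = 186
So out = 186

Answer: 186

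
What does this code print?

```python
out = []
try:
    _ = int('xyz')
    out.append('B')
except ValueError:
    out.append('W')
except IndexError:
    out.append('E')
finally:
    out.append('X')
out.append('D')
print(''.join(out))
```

Execution trace: 'W' (except ValueError) → 'X' (finally) → 'D' (after the try/except). Output: WXD

Answer: WXD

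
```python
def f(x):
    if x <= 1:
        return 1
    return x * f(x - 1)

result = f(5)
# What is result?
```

f(5) = 5 * 4 * 3 * 2 * 1 = 120

Answer: 120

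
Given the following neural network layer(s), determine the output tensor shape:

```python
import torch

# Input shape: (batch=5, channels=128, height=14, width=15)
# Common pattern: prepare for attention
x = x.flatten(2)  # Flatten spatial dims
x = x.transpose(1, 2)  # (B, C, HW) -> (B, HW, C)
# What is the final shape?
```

Input: (5, 128, 14, 15) -> after flatten(2): (5, 128, 210) -> Output: (5, 210, 128)

Answer: (5, 210, 128)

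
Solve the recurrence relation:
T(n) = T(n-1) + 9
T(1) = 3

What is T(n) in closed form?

Unrolling: T(n) = T(1) + 9·(n-1) = 3 + 9(n-1) = 9n - 6.

Answer: T(n) = 9n - 6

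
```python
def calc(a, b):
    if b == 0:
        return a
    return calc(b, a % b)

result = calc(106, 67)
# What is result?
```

calc(106, 67) -> calc(67, 39) -> calc(39, 28) -> calc(28, 11) -> calc(11, 6) -> calc(6, 5) -> calc(5, 1) -> calc(1, 0) -> 1

Answer: 1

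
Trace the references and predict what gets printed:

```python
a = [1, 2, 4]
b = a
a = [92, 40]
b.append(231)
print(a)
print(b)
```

Key concept: rebinding vs mutation: a is rebound to a new list, b still points at the original.
Step by step:
`a = [1, 2, 4]` → a = [1, 2, 4]
`b = a` → b = [1, 2, 4] (same object as a)
`a = [92, 40]` → a = [92, 40]
`b.append(231)` → b = [1, 2, 4, 231]
`print(a)` → prints [92, 40]
`print(b)` → prints [1, 2, 4, 231]

Answer:
[92, 40]
[1, 2, 4, 231]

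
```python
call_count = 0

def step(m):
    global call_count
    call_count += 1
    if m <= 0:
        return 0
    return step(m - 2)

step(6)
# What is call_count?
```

Linear recursion stepping by 2: 4 calls from m=6 down to ≤0.

Answer: 4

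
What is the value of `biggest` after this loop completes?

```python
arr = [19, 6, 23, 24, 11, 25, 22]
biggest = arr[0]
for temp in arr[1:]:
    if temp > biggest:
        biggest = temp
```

Maximum of [19, 6, 23, 24, 11, 25, 22]
`biggest` takes the values: 19 → 23 → 24 → 25

Answer: 25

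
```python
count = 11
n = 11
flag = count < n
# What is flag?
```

Trace:
`count = 11` → count = 11
`n = 11` → n = 11
`flag = count < n` → flag = False
So flag = False

Answer: False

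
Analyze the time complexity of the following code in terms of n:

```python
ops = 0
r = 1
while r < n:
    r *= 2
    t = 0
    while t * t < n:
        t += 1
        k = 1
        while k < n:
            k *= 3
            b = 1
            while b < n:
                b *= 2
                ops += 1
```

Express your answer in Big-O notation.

Each loop level contributes: log n × √n × log n × log n. Multiplying the contributions gives O(√n log^3 n).

Answer: O(√n log^3 n)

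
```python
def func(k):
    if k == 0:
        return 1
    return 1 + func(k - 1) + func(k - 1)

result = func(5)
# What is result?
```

func(k) = 1 + 2·func(k-1), func(0)=1. Closed form: (1+1)·2^5 - 1 = 63.

Answer: 63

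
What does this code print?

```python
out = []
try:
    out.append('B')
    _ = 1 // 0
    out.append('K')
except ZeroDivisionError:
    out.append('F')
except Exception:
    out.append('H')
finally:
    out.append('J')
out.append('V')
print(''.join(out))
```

Execution trace: 'B' (try body) → 'F' (except ZeroDivisionError) → 'J' (finally) → 'V' (after the try/except). Output: BFJV

Answer: BFJV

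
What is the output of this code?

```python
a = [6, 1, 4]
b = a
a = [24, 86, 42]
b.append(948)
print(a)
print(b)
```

Key concept: rebinding vs mutation: a is rebound to a new list, b still points at the original.
Step by step:
`a = [6, 1, 4]` → a = [6, 1, 4]
`b = a` → b = [6, 1, 4] (same object as a)
`a = [24, 86, 42]` → a = [24, 86, 42]
`b.append(948)` → b = [6, 1, 4, 948]
`print(a)` → prints [24, 86, 42]
`print(b)` → prints [6, 1, 4, 948]

Answer:
[24, 86, 42]
[6, 1, 4, 948]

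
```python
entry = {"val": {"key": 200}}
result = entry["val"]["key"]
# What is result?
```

Trace:
`entry = {"val": {"key": 200}}` → entry = {'val': {'key': 200}}
`result = entry["val"]["key"]` → result = 200
So result = 200

Answer: 200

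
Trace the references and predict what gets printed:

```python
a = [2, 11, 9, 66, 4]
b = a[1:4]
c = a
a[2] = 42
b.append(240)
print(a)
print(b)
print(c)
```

Key concept: slice vs alias.
Step by step:
`a = [2, 11, 9, 66, 4]` → a = [2, 11, 9, 66, 4]
`b = a[1:4]` → b = [11, 9, 66]
`c = a` → c = [2, 11, 9, 66, 4] (same object as a)
`a[2] = 42` → a = [2, 11, 42, 66, 4] (same object as c); c = [2, 11, 42, 66, 4] (same object as a)
`b.append(240)` → b = [11, 9, 66, 240]
`print(a)` → prints [2, 11, 42, 66, 4]
`print(b)` → prints [11, 9, 66, 240]
`print(c)` → prints [2, 11, 42, 66, 4]

Answer:
[2, 11, 42, 66, 4]
[11, 9, 66, 240]
[2, 11, 42, 66, 4]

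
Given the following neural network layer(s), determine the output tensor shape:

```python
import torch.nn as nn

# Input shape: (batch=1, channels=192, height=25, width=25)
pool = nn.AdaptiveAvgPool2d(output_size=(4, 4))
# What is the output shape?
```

Input: (1, 192, 25, 25) -> Output: (1, 192, 4, 4)

Answer: (1, 192, 4, 4)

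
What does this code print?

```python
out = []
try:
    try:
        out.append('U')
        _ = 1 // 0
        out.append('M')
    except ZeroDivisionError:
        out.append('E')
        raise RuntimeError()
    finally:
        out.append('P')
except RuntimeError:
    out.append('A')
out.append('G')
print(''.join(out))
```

Execution trace: 'U' (inner try body) → 'E' (inner except ZeroDivisionError) → 'P' (inner finally) → 'A' (outer except RuntimeError) → 'G' (after the try/except). Output: UEPAG

Answer: UEPAG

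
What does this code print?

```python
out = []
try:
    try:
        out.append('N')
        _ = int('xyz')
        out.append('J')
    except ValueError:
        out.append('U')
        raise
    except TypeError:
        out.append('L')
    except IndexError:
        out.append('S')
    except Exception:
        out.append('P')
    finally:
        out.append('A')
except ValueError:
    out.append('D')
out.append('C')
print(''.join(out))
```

Execution trace: 'N' (inner try body) → 'U' (inner except ValueError) → 'A' (inner finally) → 'D' (outer except ValueError) → 'C' (after the try/except). Output: NUADC

Answer: NUADC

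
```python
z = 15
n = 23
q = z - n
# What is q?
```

Trace:
`z = 15` → z = 15
`n = 23` → n = 23
`q = z - n` → q = -8
So q = -8

Answer: -8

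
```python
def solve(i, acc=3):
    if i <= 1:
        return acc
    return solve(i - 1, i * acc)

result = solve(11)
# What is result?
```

Accumulator trace (n, acc): (11, 3) -> (10, 33) -> (9, 330) -> (8, 2970) -> (7, 23760) -> (6, 166320) -> (5, 997920) -> (4, 4989600) -> (3, 19958400) -> (2, 59875200) -> (1, 119750400) -> return 119750400

Answer: 119750400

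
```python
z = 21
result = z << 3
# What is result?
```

Trace:
`z = 21` → z = 21
`result = z << 3` → result = 168
So result = 168

Answer: 168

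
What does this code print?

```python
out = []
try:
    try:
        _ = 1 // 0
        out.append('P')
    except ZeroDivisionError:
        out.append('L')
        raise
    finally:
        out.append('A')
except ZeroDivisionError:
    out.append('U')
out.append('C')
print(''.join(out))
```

Execution trace: 'L' (inner except ZeroDivisionError) → 'A' (inner finally) → 'U' (outer except ZeroDivisionError) → 'C' (after the try/except). Output: LAUC

Answer: LAUC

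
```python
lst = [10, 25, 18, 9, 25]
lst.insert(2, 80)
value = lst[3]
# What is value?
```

Trace:
`lst = [10, 25, 18, 9, 25]` → lst = [10, 25, 18, 9, 25]
`lst.insert(2, 80)` → lst = [10, 25, 80, 18, 9, 25]
`value = lst[3]` → value = 18
So value = 18

Answer: 18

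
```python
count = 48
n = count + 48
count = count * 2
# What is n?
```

Trace:
`count = 48` → count = 48
`n = count + 48` → n = 96
`count = count * 2` → count = 96
So n = 96

Answer: 96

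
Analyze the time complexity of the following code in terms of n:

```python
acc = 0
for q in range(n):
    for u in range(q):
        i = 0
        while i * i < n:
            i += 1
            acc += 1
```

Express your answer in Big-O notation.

Each loop level contributes: n × n × √n. Multiplying the contributions gives O(n^2√n).

Answer: O(n^2√n)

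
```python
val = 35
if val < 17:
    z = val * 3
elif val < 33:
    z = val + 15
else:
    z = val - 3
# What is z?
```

Trace:
`val = 35` → val = 35
`if val < 17: ...` → val < 17 is False, val < 33 is False, take else branch → z = 32
So z = 32

Answer: 32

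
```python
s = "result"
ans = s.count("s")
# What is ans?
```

Trace:
`s = "result"` → s = 'result'
`ans = s.count("s")` → ans = 1
So ans = 1

Answer: 1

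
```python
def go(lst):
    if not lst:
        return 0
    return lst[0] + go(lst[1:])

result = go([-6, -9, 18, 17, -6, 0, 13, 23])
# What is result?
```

(-6) + (-9) + 18 + 17 + (-6) + 0 + 13 + 23 + 0 = 50

Answer: 50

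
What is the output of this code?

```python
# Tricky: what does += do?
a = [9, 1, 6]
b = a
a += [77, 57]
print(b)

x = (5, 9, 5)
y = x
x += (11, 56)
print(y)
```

Key concept: += behavior differs for mutable vs immutable.
Step by step:
`a = [9, 1, 6]` → a = [9, 1, 6]
`b = a` → b = [9, 1, 6] (same object as a)
`a += [77, 57]` → a = [9, 1, 6, 77, 57] (same object as b); b = [9, 1, 6, 77, 57] (same object as a)
`print(b)` → prints [9, 1, 6, 77, 57]
`x = (5, 9, 5)` → x = (5, 9, 5)
`y = x` → y = (5, 9, 5)
`x += (11, 56)` → x = (5, 9, 5, 11, 56)
`print(y)` → prints (5, 9, 5)

Answer:
[9, 1, 6, 77, 57]
(5, 9, 5)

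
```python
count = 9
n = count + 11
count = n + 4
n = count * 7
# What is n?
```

Trace:
`count = 9` → count = 9
`n = count + 11` → n = 20
`count = n + 4` → count = 24
`n = count * 7` → n = 168
So n = 168

Answer: 168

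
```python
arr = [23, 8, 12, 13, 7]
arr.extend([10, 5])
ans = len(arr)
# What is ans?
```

Trace:
`arr = [23, 8, 12, 13, 7]` → arr = [23, 8, 12, 13, 7]
`arr.extend([10, 5])` → arr = [23, 8, 12, 13, 7, 10, 5]
`ans = len(arr)` → ans = 7
So ans = 7

Answer: 7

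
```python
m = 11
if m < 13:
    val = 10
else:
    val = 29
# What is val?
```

Trace:
`m = 11` → m = 11
`if m < 13: ...` → m < 13 is True → val = 10
So val = 10

Answer: 10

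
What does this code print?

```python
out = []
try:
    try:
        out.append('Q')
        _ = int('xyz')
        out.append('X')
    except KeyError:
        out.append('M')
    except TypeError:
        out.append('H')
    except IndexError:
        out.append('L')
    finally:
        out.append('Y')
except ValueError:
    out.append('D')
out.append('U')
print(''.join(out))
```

Execution trace: 'Q' (try body) → 'Y' (finally) → 'D' (outer except ValueError) → 'U' (after the try/except). Output: QYDU

Answer: QYDU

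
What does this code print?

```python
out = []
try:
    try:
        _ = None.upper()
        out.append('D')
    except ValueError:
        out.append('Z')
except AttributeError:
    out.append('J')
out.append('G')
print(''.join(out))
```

Execution trace: 'J' (outer except AttributeError) → 'G' (after the try/except). Output: JG

Answer: JG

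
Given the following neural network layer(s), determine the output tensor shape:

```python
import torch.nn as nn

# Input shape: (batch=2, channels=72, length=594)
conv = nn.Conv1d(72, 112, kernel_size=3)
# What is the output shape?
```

Input: (2, 72, 594) -> Output: (2, 112, 592)

Answer: (2, 112, 592)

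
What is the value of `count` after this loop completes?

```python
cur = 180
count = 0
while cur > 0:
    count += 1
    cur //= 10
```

Count digits by repeated division by 10
`count` takes the values: 0 → 1 → 2 → 3

Answer: 3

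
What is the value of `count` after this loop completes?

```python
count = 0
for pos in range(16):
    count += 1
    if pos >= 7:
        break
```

Loop breaks when pos reaches 7, count is 8
`count` takes the values: 0 → 1 → 2 → 3 → 4 → 5 → 6 → 7 → 8

Answer: 8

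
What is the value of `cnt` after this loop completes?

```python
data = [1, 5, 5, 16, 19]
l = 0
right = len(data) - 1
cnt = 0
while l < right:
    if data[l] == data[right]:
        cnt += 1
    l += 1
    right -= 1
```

Count matching pairs from ends
`cnt` takes the values: 0

Answer: 0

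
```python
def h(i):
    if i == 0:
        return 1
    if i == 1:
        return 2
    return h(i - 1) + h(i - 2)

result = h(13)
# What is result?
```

Build up from base cases: h(0)=1, h(1)=2, h(2)=3, h(3)=5, h(4)=8, h(5)=13, h(6)=21, ..., h(13)=610

Answer: 610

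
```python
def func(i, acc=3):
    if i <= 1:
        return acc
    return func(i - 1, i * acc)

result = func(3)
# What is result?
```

Accumulator trace (n, acc): (3, 3) -> (2, 9) -> (1, 18) -> return 18

Answer: 18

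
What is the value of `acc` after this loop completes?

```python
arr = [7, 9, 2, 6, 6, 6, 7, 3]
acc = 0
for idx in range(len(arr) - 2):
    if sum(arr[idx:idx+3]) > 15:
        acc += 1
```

Count windows with sum > 15
`acc` takes the values: 0 → 1 → 2 → 3 → 4 → 5

Answer: 5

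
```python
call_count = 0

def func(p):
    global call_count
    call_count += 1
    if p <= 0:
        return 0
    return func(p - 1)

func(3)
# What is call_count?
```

Linear recursion stepping by 1: 4 calls from p=3 down to ≤0.

Answer: 4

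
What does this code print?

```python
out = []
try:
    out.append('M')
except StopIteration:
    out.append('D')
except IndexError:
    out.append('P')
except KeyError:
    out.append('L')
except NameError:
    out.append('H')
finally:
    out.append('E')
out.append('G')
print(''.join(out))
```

Execution trace: 'M' (try body, no exception) → 'E' (finally) → 'G' (after the try/except). Output: MEG

Answer: MEG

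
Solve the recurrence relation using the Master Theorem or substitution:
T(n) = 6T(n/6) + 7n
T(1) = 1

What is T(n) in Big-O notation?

By Master Theorem: a=6, b=6, f(n)=7n. Since log_6(6) = 1 and f(n) = Θ(n^1), Case 2 applies. T(n) = O(n log n).

Answer: O(n log n)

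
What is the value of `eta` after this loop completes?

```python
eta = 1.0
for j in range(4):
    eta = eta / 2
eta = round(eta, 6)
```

Halving LR 4 times: 1 / 2^4
`eta` takes the values: 1.0 → 0.5 → 0.25 → 0.125 → 0.0625

Answer: 0.0625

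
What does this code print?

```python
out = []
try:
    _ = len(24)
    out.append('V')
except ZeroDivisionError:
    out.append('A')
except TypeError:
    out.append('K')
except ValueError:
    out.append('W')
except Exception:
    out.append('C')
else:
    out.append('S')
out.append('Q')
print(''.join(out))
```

Execution trace: 'K' (except TypeError) → 'Q' (after the try/except). Output: KQ

Answer: KQ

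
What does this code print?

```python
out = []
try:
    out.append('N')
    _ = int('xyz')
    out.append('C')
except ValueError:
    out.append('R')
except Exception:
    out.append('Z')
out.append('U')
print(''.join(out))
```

Execution trace: 'N' (try body) → 'R' (except ValueError) → 'U' (after the try/except). Output: NRU

Answer: NRU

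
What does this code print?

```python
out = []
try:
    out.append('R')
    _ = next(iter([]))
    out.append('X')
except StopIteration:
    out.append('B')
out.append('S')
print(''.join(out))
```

Execution trace: 'R' (try body) → 'B' (except StopIteration) → 'S' (after the try/except). Output: RBS

Answer: RBS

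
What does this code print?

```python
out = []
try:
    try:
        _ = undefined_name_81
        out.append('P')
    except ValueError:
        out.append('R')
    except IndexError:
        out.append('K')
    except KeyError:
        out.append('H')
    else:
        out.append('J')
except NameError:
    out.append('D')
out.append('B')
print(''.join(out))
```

Execution trace: 'D' (outer except NameError) → 'B' (after the try/except). Output: DB

Answer: DB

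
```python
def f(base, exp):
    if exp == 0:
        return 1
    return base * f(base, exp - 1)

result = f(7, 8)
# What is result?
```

f(7, 8) = 7 * 7 * 7 * 7 * 7 * 7 * 7 * 7 = 5764801

Answer: 5764801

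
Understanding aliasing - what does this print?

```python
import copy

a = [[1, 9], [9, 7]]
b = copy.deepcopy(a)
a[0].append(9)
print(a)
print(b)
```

Key concept: deep copy is fully independent.
Step by step:
`a = [[1, 9], [9, 7]]` → a = [[1, 9], [9, 7]]
`b = copy.deepcopy(a)` → b = [[1, 9], [9, 7]]
`a[0].append(9)` → a = [[1, 9, 9], [9, 7]]
`print(a)` → prints [[1, 9, 9], [9, 7]]
`print(b)` → prints [[1, 9], [9, 7]]

Answer:
[[1, 9, 9], [9, 7]]
[[1, 9], [9, 7]]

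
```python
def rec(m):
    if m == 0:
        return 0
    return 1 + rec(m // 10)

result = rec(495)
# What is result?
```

Count of digits of 495: 3

Answer: 3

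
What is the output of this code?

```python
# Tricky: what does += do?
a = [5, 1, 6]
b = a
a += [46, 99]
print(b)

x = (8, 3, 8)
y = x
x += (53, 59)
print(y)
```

Key concept: += behavior differs for mutable vs immutable.
Step by step:
`a = [5, 1, 6]` → a = [5, 1, 6]
`b = a` → b = [5, 1, 6] (same object as a)
`a += [46, 99]` → a = [5, 1, 6, 46, 99] (same object as b); b = [5, 1, 6, 46, 99] (same object as a)
`print(b)` → prints [5, 1, 6, 46, 99]
`x = (8, 3, 8)` → x = (8, 3, 8)
`y = x` → y = (8, 3, 8)
`x += (53, 59)` → x = (8, 3, 8, 53, 59)
`print(y)` → prints (8, 3, 8)

Answer:
[5, 1, 6, 46, 99]
(8, 3, 8)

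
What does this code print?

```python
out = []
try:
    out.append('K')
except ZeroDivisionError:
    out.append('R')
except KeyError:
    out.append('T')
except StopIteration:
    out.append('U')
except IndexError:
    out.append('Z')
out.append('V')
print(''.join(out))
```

Execution trace: 'K' (try body, no exception) → 'V' (after the try/except). Output: KV

Answer: KV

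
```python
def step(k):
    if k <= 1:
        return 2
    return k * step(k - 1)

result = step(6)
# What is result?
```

step(6) = 6 * 5 * 4 * 3 * 2 * 2 = 1440

Answer: 1440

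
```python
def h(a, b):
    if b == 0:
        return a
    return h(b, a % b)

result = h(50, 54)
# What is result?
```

h(50, 54) -> h(54, 50) -> h(50, 4) -> h(4, 2) -> h(2, 0) -> 2

Answer: 2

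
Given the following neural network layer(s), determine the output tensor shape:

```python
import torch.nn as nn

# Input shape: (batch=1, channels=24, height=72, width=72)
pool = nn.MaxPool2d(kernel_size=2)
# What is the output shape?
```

Input: (1, 24, 72, 72) -> Output: (1, 24, 36, 36)

Answer: (1, 24, 36, 36)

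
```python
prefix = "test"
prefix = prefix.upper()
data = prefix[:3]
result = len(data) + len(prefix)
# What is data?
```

Trace:
`prefix = "test"` → prefix = 'test'
`prefix = prefix.upper()` → prefix = 'TEST'
`data = prefix[:3]` → data = 'TES'
`result = len(data) + len(prefix)` → result = 7
So data = 'TES'

Answer: 'TES'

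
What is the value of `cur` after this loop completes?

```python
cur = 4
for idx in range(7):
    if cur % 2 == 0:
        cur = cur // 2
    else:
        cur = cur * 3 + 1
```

Collatz-style transformation from 4
`cur` takes the values: 4 → 2 → 1 → 4 → 2 → 1 → 4 → 2

Answer: 2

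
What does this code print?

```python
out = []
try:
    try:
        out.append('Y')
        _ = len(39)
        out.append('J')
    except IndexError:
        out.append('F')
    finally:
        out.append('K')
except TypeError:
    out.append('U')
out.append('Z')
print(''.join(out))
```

Execution trace: 'Y' (inner try body) → 'K' (inner finally) → 'U' (outer except TypeError) → 'Z' (after the try/except). Output: YKUZ

Answer: YKUZ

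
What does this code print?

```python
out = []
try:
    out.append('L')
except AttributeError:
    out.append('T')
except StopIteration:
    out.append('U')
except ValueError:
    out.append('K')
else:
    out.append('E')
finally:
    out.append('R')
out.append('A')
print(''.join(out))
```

Execution trace: 'L' (try body, no exception) → 'E' (else) → 'R' (finally) → 'A' (after the try/except). Output: LERA

Answer: LERA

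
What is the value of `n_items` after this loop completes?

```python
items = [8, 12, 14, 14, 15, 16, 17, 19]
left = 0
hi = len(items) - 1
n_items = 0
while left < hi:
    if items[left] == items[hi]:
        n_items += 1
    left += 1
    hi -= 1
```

Count matching pairs from ends
`n_items` takes the values: 0

Answer: 0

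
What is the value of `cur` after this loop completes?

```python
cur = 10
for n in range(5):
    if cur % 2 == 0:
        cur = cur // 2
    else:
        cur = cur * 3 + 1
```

Collatz-style transformation from 10
`cur` takes the values: 10 → 5 → 16 → 8 → 4 → 2

Answer: 2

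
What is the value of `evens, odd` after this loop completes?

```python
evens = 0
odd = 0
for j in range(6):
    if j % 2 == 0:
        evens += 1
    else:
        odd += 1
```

Count evens and odds in range(6)
`evens, odd` takes the values: (0, 0) → (1, 0) → (1, 1) → (2, 1) → (2, 2) → (3, 2) → (3, 3)

Answer: 3, 3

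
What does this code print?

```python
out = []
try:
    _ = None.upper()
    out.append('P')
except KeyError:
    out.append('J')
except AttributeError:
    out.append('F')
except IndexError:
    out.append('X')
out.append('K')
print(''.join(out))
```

Execution trace: 'F' (except AttributeError) → 'K' (after the try/except). Output: FK

Answer: FK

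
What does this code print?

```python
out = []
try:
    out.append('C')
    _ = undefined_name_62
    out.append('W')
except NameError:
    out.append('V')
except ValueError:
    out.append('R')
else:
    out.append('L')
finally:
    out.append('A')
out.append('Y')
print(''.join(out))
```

Execution trace: 'C' (try body) → 'V' (except NameError) → 'A' (finally) → 'Y' (after the try/except). Output: CVAY

Answer: CVAY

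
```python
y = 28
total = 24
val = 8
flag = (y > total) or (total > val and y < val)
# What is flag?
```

Trace:
`y = 28` → y = 28
`total = 24` → total = 24
`val = 8` → val = 8
`flag = (y > total) or (total > val and y < val)` → flag = True
So flag = True

Answer: True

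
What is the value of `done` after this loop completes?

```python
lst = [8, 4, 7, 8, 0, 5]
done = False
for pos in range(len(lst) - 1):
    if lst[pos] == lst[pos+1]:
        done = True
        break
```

Check consecutive duplicates in [8, 4, 7, 8, 0, 5]
`done` takes the values: False

Answer: False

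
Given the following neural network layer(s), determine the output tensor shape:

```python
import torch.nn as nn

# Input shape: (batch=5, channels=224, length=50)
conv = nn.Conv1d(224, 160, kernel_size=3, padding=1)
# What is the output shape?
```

Input: (5, 224, 50) -> Output: (5, 160, 50)

Answer: (5, 160, 50)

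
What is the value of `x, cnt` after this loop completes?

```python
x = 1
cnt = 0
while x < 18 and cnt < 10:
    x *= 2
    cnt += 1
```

Double until >= 18 or 10 iterations
`x, cnt` takes the values: (1, 0) → (2, 0) → (2, 1) → (4, 1) → (4, 2) → (8, 2) → (8, 3) → (16, 3) → (16, 4) → (32, 4) → (32, 5)

Answer: 32, 5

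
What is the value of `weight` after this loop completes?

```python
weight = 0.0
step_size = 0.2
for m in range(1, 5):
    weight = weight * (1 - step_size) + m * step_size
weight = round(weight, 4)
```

Moving average with lr=0.2
`weight` takes the values: 0.0 → 0.2 → 0.56 → 1.048 → 1.6384

Answer: 1.6384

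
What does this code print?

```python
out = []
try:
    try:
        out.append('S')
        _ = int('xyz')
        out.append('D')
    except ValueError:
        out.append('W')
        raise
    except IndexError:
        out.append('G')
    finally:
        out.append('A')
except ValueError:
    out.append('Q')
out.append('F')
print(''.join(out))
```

Execution trace: 'S' (inner try body) → 'W' (inner except ValueError) → 'A' (inner finally) → 'Q' (outer except ValueError) → 'F' (after the try/except). Output: SWAQF

Answer: SWAQF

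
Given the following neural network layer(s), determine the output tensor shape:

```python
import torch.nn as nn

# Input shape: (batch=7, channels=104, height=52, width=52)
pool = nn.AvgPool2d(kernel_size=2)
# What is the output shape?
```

Input: (7, 104, 52, 52) -> Output: (7, 104, 26, 26)

Answer: (7, 104, 26, 26)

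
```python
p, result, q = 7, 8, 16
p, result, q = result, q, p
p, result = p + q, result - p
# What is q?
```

Trace:
`p, result, q = 7, 8, 16` → p = 7; result = 8; q = 16
`p, result, q = result, q, p` → p = 8; result = 16; q = 7
`p, result = p + q, result - p` → p = 15; result = 8
So q = 7

Answer: 7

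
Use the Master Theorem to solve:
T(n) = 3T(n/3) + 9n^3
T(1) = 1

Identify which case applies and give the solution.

a=3, b=3, f(n)=9n^3. log_3(3) = 1. Since c=3 > 1 and the regularity condition holds (3(n/3)^3 = (3/3^3)n^3 with 3/3^3 < 1), Case 3 applies: T(n) = Θ(f(n)) = O(n^3).

Answer: O(n^3) - Case 3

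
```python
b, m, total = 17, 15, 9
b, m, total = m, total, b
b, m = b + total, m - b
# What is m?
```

Trace:
`b, m, total = 17, 15, 9` → b = 17; m = 15; total = 9
`b, m, total = m, total, b` → b = 15; m = 9; total = 17
`b, m = b + total, m - b` → b = 32; m = -6
So m = -6

Answer: -6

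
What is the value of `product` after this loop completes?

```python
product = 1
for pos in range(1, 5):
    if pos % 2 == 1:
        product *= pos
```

Product of odd numbers 1 to 4
`product` takes the values: 1 → 3

Answer: 3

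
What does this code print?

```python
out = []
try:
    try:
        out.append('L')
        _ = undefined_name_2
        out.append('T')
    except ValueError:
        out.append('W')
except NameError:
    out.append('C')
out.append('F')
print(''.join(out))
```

Execution trace: 'L' (try body) → 'C' (outer except NameError) → 'F' (after the try/except). Output: LCF

Answer: LCF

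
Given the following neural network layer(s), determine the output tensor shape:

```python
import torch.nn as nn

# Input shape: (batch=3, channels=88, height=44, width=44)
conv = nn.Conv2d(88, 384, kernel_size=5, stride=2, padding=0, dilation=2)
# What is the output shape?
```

Input: (3, 88, 44, 44) -> Output: (3, 384, 18, 18)

Answer: (3, 384, 18, 18)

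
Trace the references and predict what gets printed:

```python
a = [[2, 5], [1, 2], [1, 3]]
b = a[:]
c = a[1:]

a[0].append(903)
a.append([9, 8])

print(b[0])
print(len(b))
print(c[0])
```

Key concept: slice with nested mutation.
Step by step:
`a = [[2, 5], [1, 2], [1, 3]]` → a = [[2, 5], [1, 2], [1, 3]]
`b = a[:]` → b = [[2, 5], [1, 2], [1, 3]]
`c = a[1:]` → c = [[1, 2], [1, 3]]
`a[0].append(903)` → a = [[2, 5, 903], [1, 2], [1, 3]]; b = [[2, 5, 903], [1, 2], [1, 3]]
`a.append([9, 8])` → a = [[2, 5, 903], [1, 2], [1, 3], [9, 8]]
`print(b[0])` → prints [2, 5, 903]
`print(len(b))` → prints 3
`print(c[0])` → prints [1, 2]

Answer:
[2, 5, 903]
3
[1, 2]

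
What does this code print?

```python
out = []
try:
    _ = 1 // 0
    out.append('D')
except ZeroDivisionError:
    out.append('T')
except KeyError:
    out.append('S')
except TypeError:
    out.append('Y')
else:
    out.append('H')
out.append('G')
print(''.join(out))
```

Execution trace: 'T' (except ZeroDivisionError) → 'G' (after the try/except). Output: TG

Answer: TG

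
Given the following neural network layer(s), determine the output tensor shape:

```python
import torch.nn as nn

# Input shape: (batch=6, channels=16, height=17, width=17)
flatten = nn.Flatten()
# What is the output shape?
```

Input: (6, 16, 17, 17) -> Output: (6, 4624)

Answer: (6, 4624)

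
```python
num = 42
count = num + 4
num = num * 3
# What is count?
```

Trace:
`num = 42` → num = 42
`count = num + 4` → count = 46
`num = num * 3` → num = 126
So count = 46

Answer: 46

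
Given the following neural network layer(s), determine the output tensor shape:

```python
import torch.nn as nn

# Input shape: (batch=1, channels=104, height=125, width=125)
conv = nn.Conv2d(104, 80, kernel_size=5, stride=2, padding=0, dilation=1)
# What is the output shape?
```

Input: (1, 104, 125, 125) -> Output: (1, 80, 61, 61)

Answer: (1, 80, 61, 61)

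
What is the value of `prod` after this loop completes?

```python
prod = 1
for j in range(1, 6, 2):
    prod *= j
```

Product of 1, 3, 5, ... up to 5
`prod` takes the values: 1 → 3 → 15

Answer: 15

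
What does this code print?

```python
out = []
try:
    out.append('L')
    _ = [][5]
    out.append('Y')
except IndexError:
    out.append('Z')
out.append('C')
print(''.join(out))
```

Execution trace: 'L' (try body) → 'Z' (except IndexError) → 'C' (after the try/except). Output: LZC

Answer: LZC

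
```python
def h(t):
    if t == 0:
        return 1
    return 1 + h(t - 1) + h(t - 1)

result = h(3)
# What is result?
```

h(t) = 1 + 2·h(t-1), h(0)=1. Closed form: (1+1)·2^3 - 1 = 15.

Answer: 15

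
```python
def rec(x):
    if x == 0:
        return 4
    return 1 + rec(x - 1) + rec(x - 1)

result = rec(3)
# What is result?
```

rec(x) = 1 + 2·rec(x-1), rec(0)=4. Closed form: (4+1)·2^3 - 1 = 39.

Answer: 39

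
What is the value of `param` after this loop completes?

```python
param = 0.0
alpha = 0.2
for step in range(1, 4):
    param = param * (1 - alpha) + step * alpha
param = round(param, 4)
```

Moving average with lr=0.2
`param` takes the values: 0.0 → 0.2 → 0.56 → 1.048

Answer: 1.048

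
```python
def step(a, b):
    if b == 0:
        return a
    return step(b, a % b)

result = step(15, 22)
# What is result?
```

step(15, 22) -> step(22, 15) -> step(15, 7) -> step(7, 1) -> step(1, 0) -> 1

Answer: 1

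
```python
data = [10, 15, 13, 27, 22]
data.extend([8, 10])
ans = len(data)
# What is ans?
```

Trace:
`data = [10, 15, 13, 27, 22]` → data = [10, 15, 13, 27, 22]
`data.extend([8, 10])` → data = [10, 15, 13, 27, 22, 8, 10]
`ans = len(data)` → ans = 7
So ans = 7

Answer: 7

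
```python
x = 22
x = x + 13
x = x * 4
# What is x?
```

Trace:
`x = 22` → x = 22
`x = x + 13` → x = 35
`x = x * 4` → x = 140
So x = 140

Answer: 140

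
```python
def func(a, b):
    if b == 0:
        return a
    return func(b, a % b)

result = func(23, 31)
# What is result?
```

func(23, 31) -> func(31, 23) -> func(23, 8) -> func(8, 7) -> func(7, 1) -> func(1, 0) -> 1

Answer: 1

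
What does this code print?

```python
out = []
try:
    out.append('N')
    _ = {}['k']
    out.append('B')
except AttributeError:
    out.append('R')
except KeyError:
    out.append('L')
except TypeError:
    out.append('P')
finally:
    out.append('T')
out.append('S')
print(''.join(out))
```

Execution trace: 'N' (try body) → 'L' (except KeyError) → 'T' (finally) → 'S' (after the try/except). Output: NLTS

Answer: NLTS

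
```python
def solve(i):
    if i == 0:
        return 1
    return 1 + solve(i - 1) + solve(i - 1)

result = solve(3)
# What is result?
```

solve(i) = 1 + 2·solve(i-1), solve(0)=1. Closed form: (1+1)·2^3 - 1 = 15.

Answer: 15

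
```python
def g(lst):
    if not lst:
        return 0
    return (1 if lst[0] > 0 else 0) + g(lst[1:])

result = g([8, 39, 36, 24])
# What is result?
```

Count of positive elements in [8, 39, 36, 24] = 4

Answer: 4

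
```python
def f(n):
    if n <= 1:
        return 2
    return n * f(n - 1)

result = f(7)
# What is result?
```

f(7) = 7 * 6 * 5 * 4 * 3 * 2 * 2 = 10080

Answer: 10080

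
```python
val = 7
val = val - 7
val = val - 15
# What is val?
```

Trace:
`val = 7` → val = 7
`val = val - 7` → val = 0
`val = val - 15` → val = -15
So val = -15

Answer: -15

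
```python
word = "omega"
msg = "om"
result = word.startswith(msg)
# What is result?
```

Trace:
`word = "omega"` → word = 'omega'
`msg = "om"` → msg = 'om'
`result = word.startswith(msg)` → result = True
So result = True

Answer: True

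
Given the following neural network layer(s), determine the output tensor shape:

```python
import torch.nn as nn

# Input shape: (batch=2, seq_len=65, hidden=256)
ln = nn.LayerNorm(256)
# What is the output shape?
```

Input: (2, 65, 256) -> Output: (2, 65, 256)

Answer: (2, 65, 256)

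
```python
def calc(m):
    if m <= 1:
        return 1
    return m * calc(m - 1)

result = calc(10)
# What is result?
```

calc(10) = 10 * 9 * 8 * 7 * 6 * 5 * 4 * 3 * 2 * 1 = 3628800

Answer: 3628800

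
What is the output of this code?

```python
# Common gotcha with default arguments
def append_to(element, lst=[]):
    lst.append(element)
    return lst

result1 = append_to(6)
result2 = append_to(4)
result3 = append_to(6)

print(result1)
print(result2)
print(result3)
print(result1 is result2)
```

Key concept: mutable default argument gotcha.
Step by step:
`result1 = append_to(6)` → result1 = [6]
`result2 = append_to(4)` → result1 = [6, 4] (same object as result2); result2 = [6, 4] (same object as result1)
`result3 = append_to(6)` → result1 = [6, 4, 6] (same object as result2, result3); result2 = [6, 4, 6] (same object as result1, result3); result3 = [6, 4, 6] (same object as result1, result2)
`print(result1)` → prints [6, 4, 6]
`print(result2)` → prints [6, 4, 6]
`print(result3)` → prints [6, 4, 6]
`print(result1 is result2)` → prints True

Answer:
[6, 4, 6]
[6, 4, 6]
[6, 4, 6]
True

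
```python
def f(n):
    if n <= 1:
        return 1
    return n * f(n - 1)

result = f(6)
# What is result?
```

f(6) = 6 * 5 * 4 * 3 * 2 * 1 = 720

Answer: 720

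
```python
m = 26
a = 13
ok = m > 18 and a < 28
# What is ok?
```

Trace:
`m = 26` → m = 26
`a = 13` → a = 13
`ok = m > 18 and a < 28` → ok = True
So ok = True

Answer: True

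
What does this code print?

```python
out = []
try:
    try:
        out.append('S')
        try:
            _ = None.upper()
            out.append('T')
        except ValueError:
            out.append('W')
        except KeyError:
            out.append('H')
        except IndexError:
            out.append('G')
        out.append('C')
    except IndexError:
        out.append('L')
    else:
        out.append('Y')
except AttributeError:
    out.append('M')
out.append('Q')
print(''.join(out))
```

Execution trace: 'S' (try body) → 'M' (outer except AttributeError) → 'Q' (after the try/except). Output: SMQ

Answer: SMQ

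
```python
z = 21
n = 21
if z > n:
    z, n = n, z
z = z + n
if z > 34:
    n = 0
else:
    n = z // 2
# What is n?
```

Trace:
`z = 21` → z = 21
`n = 21` → n = 21
`if z > n: ...` → z > n is False → no variable changes
`z = z + n` → z = 42
`if z > 34: ...` → z > 34 is True → n = 0
So n = 0

Answer: 0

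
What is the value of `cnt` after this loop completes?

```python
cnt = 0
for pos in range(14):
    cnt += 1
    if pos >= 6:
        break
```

Loop breaks when pos reaches 6, cnt is 7
`cnt` takes the values: 0 → 1 → 2 → 3 → 4 → 5 → 6 → 7

Answer: 7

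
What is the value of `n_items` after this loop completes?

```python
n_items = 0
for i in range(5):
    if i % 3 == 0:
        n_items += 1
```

Count numbers divisible by 3 in range(5)
`n_items` takes the values: 0 → 1 → 2

Answer: 2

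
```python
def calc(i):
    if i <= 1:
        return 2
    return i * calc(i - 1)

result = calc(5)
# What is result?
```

calc(5) = 5 * 4 * 3 * 2 * 2 = 240

Answer: 240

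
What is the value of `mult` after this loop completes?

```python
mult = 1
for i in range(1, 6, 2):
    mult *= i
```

Product of 1, 3, 5, ... up to 5
`mult` takes the values: 1 → 3 → 15

Answer: 15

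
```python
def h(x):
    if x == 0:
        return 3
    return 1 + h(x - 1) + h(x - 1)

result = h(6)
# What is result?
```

h(x) = 1 + 2·h(x-1), h(0)=3. Closed form: (3+1)·2^6 - 1 = 255.

Answer: 255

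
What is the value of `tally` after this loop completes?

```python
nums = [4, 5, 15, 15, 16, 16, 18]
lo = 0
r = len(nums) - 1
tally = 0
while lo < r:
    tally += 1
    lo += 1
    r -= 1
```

Iterations until pointers meet (list length 7)
`tally` takes the values: 0 → 1 → 2 → 3

Answer: 3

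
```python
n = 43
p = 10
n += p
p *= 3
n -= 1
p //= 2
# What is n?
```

Trace:
`n = 43` → n = 43
`p = 10` → p = 10
`n += p` → n = 53
`p *= 3` → p = 30
`n -= 1` → n = 52
`p //= 2` → p = 15
So n = 52

Answer: 52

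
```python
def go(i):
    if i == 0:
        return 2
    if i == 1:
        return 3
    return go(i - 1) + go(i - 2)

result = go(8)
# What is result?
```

Build up from base cases: go(0)=2, go(1)=3, go(2)=5, go(3)=8, go(4)=13, go(5)=21, go(6)=34, ..., go(8)=89

Answer: 89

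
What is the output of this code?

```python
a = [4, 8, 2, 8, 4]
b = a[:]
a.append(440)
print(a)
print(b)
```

Key concept: slice [:] creates copy.
Step by step:
`a = [4, 8, 2, 8, 4]` → a = [4, 8, 2, 8, 4]
`b = a[:]` → b = [4, 8, 2, 8, 4]
`a.append(440)` → a = [4, 8, 2, 8, 4, 440]
`print(a)` → prints [4, 8, 2, 8, 4, 440]
`print(b)` → prints [4, 8, 2, 8, 4]

Answer:
[4, 8, 2, 8, 4, 440]
[4, 8, 2, 8, 4]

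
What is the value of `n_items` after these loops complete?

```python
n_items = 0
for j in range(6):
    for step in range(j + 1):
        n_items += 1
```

Triangle: 1 + 2 + ... + 6
`n_items` takes the values: 0 → 1 → 2 → 3 → 4 → 5 → 6 → 7 → 8 → 9 → 10 → 11 → 12 → 13 → 14 → 15 → 16 → 17 → 18 → 19 → 20 → 21

Answer: 21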